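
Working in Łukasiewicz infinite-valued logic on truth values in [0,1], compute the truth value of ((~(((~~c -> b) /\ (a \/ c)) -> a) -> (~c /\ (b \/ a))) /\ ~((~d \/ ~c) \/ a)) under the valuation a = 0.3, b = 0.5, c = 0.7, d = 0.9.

0.70

~c: Łukasiewicz ¬ gives 1 − 0.7 = 0.3
~~c: Łukasiewicz ¬ gives 1 − 0.3 = 0.7
(~~c -> b): min(1, 1 − 0.7 + 0.5) = 0.8
(a \/ c) = max(0.3, 0.7) = 0.7
((~~c -> b) /\ (a \/ c)) = min(0.8, 0.7) = 0.7
(((~~c -> b) /\ (a \/ c)) -> a): min(1, 1 − 0.7 + 0.3) = 0.6
~(((~~c -> b) /\ (a \/ c)) -> a): Łukasiewicz ¬ gives 1 − 0.6 = 0.4
~c: Łukasiewicz ¬ gives 1 − 0.7 = 0.3
(b \/ a) = max(0.5, 0.3) = 0.5
(~c /\ (b \/ a)) = min(0.3, 0.5) = 0.3
(~(((~~c -> b) /\ (a \/ c)) -> a) -> (~c /\ (b \/ a))): min(1, 1 − 0.4 + 0.3) = 0.9
~d: Łukasiewicz ¬ gives 1 − 0.9 = 0.1
~c: Łukasiewicz ¬ gives 1 − 0.7 = 0.3
(~d \/ ~c) = max(0.1, 0.3) = 0.3
((~d \/ ~c) \/ a) = max(0.3, 0.3) = 0.3
~((~d \/ ~c) \/ a): Łukasiewicz ¬ gives 1 − 0.3 = 0.7
((~(((~~c -> b) /\ (a \/ c)) -> a) -> (~c /\ (b \/ a))) /\ ~((~d \/ ~c) \/ a)) = min(0.9, 0.7) = 0.7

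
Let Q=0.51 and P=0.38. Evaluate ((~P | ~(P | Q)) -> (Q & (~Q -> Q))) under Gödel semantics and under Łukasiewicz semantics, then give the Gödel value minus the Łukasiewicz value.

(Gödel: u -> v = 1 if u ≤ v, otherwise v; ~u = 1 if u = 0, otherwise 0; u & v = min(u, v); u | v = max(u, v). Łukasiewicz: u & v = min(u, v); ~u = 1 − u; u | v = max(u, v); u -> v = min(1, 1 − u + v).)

0.11

Gödel evaluation:
  ~P: Gödel ¬ of 0.38 = 0 (operand ≠ 0)
  (P | Q) = max(0.38, 0.51) = 0.51
  ~(P | Q): Gödel ¬ of 0.51 = 0 (operand ≠ 0)
  (~P | ~(P | Q)) = max(0, 0) = 0
  ~Q: Gödel ¬ of 0.51 = 0 (operand ≠ 0)
  (~Q -> Q): 0 ≤ 0.51, so result = 1
  (Q & (~Q -> Q)) = min(0.51, 1) = 0.51
  ((~P | ~(P | Q)) -> (Q & (~Q -> Q))): 0 ≤ 0.51, so result = 1
  Gödel value = 1
Łukasiewicz evaluation:
  ~P: Łukasiewicz ¬ gives 1 − 0.38 = 0.62
  (P | Q) = max(0.38, 0.51) = 0.51
  ~(P | Q): Łukasiewicz ¬ gives 1 − 0.51 = 0.49
  (~P | ~(P | Q)) = max(0.62, 0.49) = 0.62
  ~Q: Łukasiewicz ¬ gives 1 − 0.51 = 0.49
  (~Q -> Q): min(1, 1 − 0.49 + 0.51) = 1
  (Q & (~Q -> Q)) = min(0.51, 1) = 0.51
  ((~P | ~(P | Q)) -> (Q & (~Q -> Q))): min(1, 1 − 0.62 + 0.51) = 0.89
  Łukasiewicz value = 0.89
Difference: 1 − 0.89 = 0.11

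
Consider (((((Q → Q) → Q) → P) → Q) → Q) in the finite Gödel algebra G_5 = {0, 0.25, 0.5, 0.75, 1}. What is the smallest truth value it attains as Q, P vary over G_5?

0.25

The minimum is attained at Q = 0.25, P = 0:
  (Q → Q): 0.25 ≤ 0.25, so result = 1
  ((Q → Q) → Q): 1 > 0.25, so result = 0.25
  (((Q → Q) → Q) → P): 0.25 > 0, so result = 0
  ((((Q → Q) → Q) → P) → Q): 0 ≤ 0.25, so result = 1
  (((((Q → Q) → Q) → P) → Q) → Q): 1 > 0.25, so result = 0.25
Checking all 25 assignments confirms none give a value below 0.25.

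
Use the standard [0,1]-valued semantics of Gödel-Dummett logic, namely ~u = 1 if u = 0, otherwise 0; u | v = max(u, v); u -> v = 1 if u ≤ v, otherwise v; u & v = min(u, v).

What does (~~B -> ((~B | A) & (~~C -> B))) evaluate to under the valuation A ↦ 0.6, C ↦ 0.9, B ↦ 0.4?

~B: Gödel ¬ of 0.4 = 0 (operand ≠ 0)
~~B: Gödel ¬ of 0 = 1 (operand is 0)
~B: Gödel ¬ of 0.4 = 0 (operand ≠ 0)
(~B | A) = max(0, 0.6) = 0.6
~C: Gödel ¬ of 0.9 = 0 (operand ≠ 0)
~~C: Gödel ¬ of 0 = 1 (operand is 0)
(~~C -> B): 1 > 0.4, so result = 0.4
((~B | A) & (~~C -> B)) = min(0.6, 0.4) = 0.4
(~~B -> ((~B | A) & (~~C -> B))): 1 > 0.4, so result = 0.4

0.40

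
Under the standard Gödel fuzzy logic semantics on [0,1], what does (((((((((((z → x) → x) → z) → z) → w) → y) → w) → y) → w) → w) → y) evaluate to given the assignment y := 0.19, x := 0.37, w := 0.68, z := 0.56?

0.19

(z → x): 0.56 > 0.37, so result = 0.37
((z → x) → x): 0.37 ≤ 0.37, so result = 1
(((z → x) → x) → z): 1 > 0.56, so result = 0.56
((((z → x) → x) → z) → z): 0.56 ≤ 0.56, so result = 1
(((((z → x) → x) → z) → z) → w): 1 > 0.68, so result = 0.68
((((((z → x) → x) → z) → z) → w) → y): 0.68 > 0.19, so result = 0.19
(((((((z → x) → x) → z) → z) → w) → y) → w): 0.19 ≤ 0.68, so result = 1
((((((((z → x) → x) → z) → z) → w) → y) → w) → y): 1 > 0.19, so result = 0.19
(((((((((z → x) → x) → z) → z) → w) → y) → w) → y) → w): 0.19 ≤ 0.68, so result = 1
((((((((((z → x) → x) → z) → z) → w) → y) → w) → y) → w) → w): 1 > 0.68, so result = 0.68
(((((((((((z → x) → x) → z) → z) → w) → y) → w) → y) → w) → w) → y): 0.68 > 0.19, so result = 0.19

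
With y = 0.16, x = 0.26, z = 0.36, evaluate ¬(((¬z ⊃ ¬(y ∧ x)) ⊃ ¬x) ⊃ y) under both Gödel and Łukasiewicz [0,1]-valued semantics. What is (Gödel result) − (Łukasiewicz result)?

Gödel evaluation:
  ¬z: Gödel ¬ of 0.36 = 0 (operand ≠ 0)
  (y ∧ x) = min(0.16, 0.26) = 0.16
  ¬(y ∧ x): Gödel ¬ of 0.16 = 0 (operand ≠ 0)
  (¬z ⊃ ¬(y ∧ x)): 0 ≤ 0, so result = 1
  ¬x: Gödel ¬ of 0.26 = 0 (operand ≠ 0)
  ((¬z ⊃ ¬(y ∧ x)) ⊃ ¬x): 1 > 0, so result = 0
  (((¬z ⊃ ¬(y ∧ x)) ⊃ ¬x) ⊃ y): 0 ≤ 0.16, so result = 1
  ¬(((¬z ⊃ ¬(y ∧ x)) ⊃ ¬x) ⊃ y): Gödel ¬ of 1 = 0 (operand ≠ 0)
  Gödel value = 0
Łukasiewicz evaluation:
  ¬z: Łukasiewicz ¬ gives 1 − 0.36 = 0.64
  (y ∧ x) = min(0.16, 0.26) = 0.16
  ¬(y ∧ x): Łukasiewicz ¬ gives 1 − 0.16 = 0.84
  (¬z ⊃ ¬(y ∧ x)): min(1, 1 − 0.64 + 0.84) = 1
  ¬x: Łukasiewicz ¬ gives 1 − 0.26 = 0.74
  ((¬z ⊃ ¬(y ∧ x)) ⊃ ¬x): min(1, 1 − 1 + 0.74) = 0.74
  (((¬z ⊃ ¬(y ∧ x)) ⊃ ¬x) ⊃ y): min(1, 1 − 0.74 + 0.16) = 0.42
  ¬(((¬z ⊃ ¬(y ∧ x)) ⊃ ¬x) ⊃ y): Łukasiewicz ¬ gives 1 − 0.42 = 0.58
  Łukasiewicz value = 0.58
Difference: 0 − 0.58 = -0.58

-0.58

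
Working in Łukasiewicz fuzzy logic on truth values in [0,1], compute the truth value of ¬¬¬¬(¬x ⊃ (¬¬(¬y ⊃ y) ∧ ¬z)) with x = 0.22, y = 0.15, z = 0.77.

¬x: Łukasiewicz ¬ gives 1 − 0.22 = 0.78
¬y: Łukasiewicz ¬ gives 1 − 0.15 = 0.85
(¬y ⊃ y): min(1, 1 − 0.85 + 0.15) = 0.3
¬(¬y ⊃ y): Łukasiewicz ¬ gives 1 − 0.3 = 0.7
¬¬(¬y ⊃ y): Łukasiewicz ¬ gives 1 − 0.7 = 0.3
¬z: Łukasiewicz ¬ gives 1 − 0.77 = 0.23
(¬¬(¬y ⊃ y) ∧ ¬z) = min(0.3, 0.23) = 0.23
(¬x ⊃ (¬¬(¬y ⊃ y) ∧ ¬z)): min(1, 1 − 0.78 + 0.23) = 0.45
¬(¬x ⊃ (¬¬(¬y ⊃ y) ∧ ¬z)): Łukasiewicz ¬ gives 1 − 0.45 = 0.55
¬¬(¬x ⊃ (¬¬(¬y ⊃ y) ∧ ¬z)): Łukasiewicz ¬ gives 1 − 0.55 = 0.45
¬¬¬(¬x ⊃ (¬¬(¬y ⊃ y) ∧ ¬z)): Łukasiewicz ¬ gives 1 − 0.45 = 0.55
¬¬¬¬(¬x ⊃ (¬¬(¬y ⊃ y) ∧ ¬z)): Łukasiewicz ¬ gives 1 − 0.55 = 0.45

0.45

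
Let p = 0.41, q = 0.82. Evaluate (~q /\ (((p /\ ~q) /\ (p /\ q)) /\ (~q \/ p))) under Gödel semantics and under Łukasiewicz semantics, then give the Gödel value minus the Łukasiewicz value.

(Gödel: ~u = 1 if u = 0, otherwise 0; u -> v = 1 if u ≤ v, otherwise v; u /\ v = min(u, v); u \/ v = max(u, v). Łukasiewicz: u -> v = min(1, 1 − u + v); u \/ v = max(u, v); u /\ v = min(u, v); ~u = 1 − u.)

Gödel evaluation:
  ~q: Gödel ¬ of 0.82 = 0 (operand ≠ 0)
  ~q: Gödel ¬ of 0.82 = 0 (operand ≠ 0)
  (p /\ ~q) = min(0.41, 0) = 0
  (p /\ q) = min(0.41, 0.82) = 0.41
  ((p /\ ~q) /\ (p /\ q)) = min(0, 0.41) = 0
  ~q: Gödel ¬ of 0.82 = 0 (operand ≠ 0)
  (~q \/ p) = max(0, 0.41) = 0.41
  (((p /\ ~q) /\ (p /\ q)) /\ (~q \/ p)) = min(0, 0.41) = 0
  (~q /\ (((p /\ ~q) /\ (p /\ q)) /\ (~q \/ p))) = min(0, 0) = 0
  Gödel value = 0
Łukasiewicz evaluation:
  ~q: Łukasiewicz ¬ gives 1 − 0.82 = 0.18
  ~q: Łukasiewicz ¬ gives 1 − 0.82 = 0.18
  (p /\ ~q) = min(0.41, 0.18) = 0.18
  (p /\ q) = min(0.41, 0.82) = 0.41
  ((p /\ ~q) /\ (p /\ q)) = min(0.18, 0.41) = 0.18
  ~q: Łukasiewicz ¬ gives 1 − 0.82 = 0.18
  (~q \/ p) = max(0.18, 0.41) = 0.41
  (((p /\ ~q) /\ (p /\ q)) /\ (~q \/ p)) = min(0.18, 0.41) = 0.18
  (~q /\ (((p /\ ~q) /\ (p /\ q)) /\ (~q \/ p))) = min(0.18, 0.18) = 0.18
  Łukasiewicz value = 0.18
Difference: 0 − 0.18 = -0.18

-0.18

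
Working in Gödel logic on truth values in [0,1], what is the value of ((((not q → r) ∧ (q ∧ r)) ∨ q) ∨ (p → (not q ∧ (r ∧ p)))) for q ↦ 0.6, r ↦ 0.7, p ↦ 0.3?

0.60

not q: Gödel ¬ of 0.6 = 0 (operand ≠ 0)
(not q → r): 0 ≤ 0.7, so result = 1
(q ∧ r) = min(0.6, 0.7) = 0.6
((not q → r) ∧ (q ∧ r)) = min(1, 0.6) = 0.6
(((not q → r) ∧ (q ∧ r)) ∨ q) = max(0.6, 0.6) = 0.6
not q: Gödel ¬ of 0.6 = 0 (operand ≠ 0)
(r ∧ p) = min(0.7, 0.3) = 0.3
(not q ∧ (r ∧ p)) = min(0, 0.3) = 0
(p → (not q ∧ (r ∧ p))): 0.3 > 0, so result = 0
((((not q → r) ∧ (q ∧ r)) ∨ q) ∨ (p → (not q ∧ (r ∧ p)))) = max(0.6, 0) = 0.6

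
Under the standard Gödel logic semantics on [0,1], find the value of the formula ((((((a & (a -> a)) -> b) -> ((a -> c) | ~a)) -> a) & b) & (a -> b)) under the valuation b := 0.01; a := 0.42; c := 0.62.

0.01

(a -> a): 0.42 ≤ 0.42, so result = 1
(a & (a -> a)) = min(0.42, 1) = 0.42
((a & (a -> a)) -> b): 0.42 > 0.01, so result = 0.01
(a -> c): 0.42 ≤ 0.62, so result = 1
~a: Gödel ¬ of 0.42 = 0 (operand ≠ 0)
((a -> c) | ~a) = max(1, 0) = 1
(((a & (a -> a)) -> b) -> ((a -> c) | ~a)): 0.01 ≤ 1, so result = 1
((((a & (a -> a)) -> b) -> ((a -> c) | ~a)) -> a): 1 > 0.42, so result = 0.42
(((((a & (a -> a)) -> b) -> ((a -> c) | ~a)) -> a) & b) = min(0.42, 0.01) = 0.01
(a -> b): 0.42 > 0.01, so result = 0.01
((((((a & (a -> a)) -> b) -> ((a -> c) | ~a)) -> a) & b) & (a -> b)) = min(0.01, 0.01) = 0.01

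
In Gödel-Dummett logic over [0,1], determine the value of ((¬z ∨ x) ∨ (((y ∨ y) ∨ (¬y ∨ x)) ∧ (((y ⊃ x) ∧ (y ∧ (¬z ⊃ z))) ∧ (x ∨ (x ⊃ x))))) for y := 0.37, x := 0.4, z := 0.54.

¬z: Gödel ¬ of 0.54 = 0 (operand ≠ 0)
(¬z ∨ x) = max(0, 0.4) = 0.4
(y ∨ y) = max(0.37, 0.37) = 0.37
¬y: Gödel ¬ of 0.37 = 0 (operand ≠ 0)
(¬y ∨ x) = max(0, 0.4) = 0.4
((y ∨ y) ∨ (¬y ∨ x)) = max(0.37, 0.4) = 0.4
(y ⊃ x): 0.37 ≤ 0.4, so result = 1
¬z: Gödel ¬ of 0.54 = 0 (operand ≠ 0)
(¬z ⊃ z): 0 ≤ 0.54, so result = 1
(y ∧ (¬z ⊃ z)) = min(0.37, 1) = 0.37
((y ⊃ x) ∧ (y ∧ (¬z ⊃ z))) = min(1, 0.37) = 0.37
(x ⊃ x): 0.4 ≤ 0.4, so result = 1
(x ∨ (x ⊃ x)) = max(0.4, 1) = 1
(((y ⊃ x) ∧ (y ∧ (¬z ⊃ z))) ∧ (x ∨ (x ⊃ x))) = min(0.37, 1) = 0.37
(((y ∨ y) ∨ (¬y ∨ x)) ∧ (((y ⊃ x) ∧ (y ∧ (¬z ⊃ z))) ∧ (x ∨ (x ⊃ x)))) = min(0.4, 0.37) = 0.37
((¬z ∨ x) ∨ (((y ∨ y) ∨ (¬y ∨ x)) ∧ (((y ⊃ x) ∧ (y ∧ (¬z ⊃ z))) ∧ (x ∨ (x ⊃ x))))) = max(0.4, 0.37) = 0.4

0.40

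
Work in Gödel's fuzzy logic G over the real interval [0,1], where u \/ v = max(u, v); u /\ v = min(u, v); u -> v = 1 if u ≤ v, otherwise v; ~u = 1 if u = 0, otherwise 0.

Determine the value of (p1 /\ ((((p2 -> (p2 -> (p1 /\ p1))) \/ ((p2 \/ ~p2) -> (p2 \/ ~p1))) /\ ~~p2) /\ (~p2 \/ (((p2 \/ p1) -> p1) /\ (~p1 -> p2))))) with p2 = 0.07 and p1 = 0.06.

(p1 /\ p1) = min(0.06, 0.06) = 0.06
(p2 -> (p1 /\ p1)): 0.07 > 0.06, so result = 0.06
(p2 -> (p2 -> (p1 /\ p1))): 0.07 > 0.06, so result = 0.06
~p2: Gödel ¬ of 0.07 = 0 (operand ≠ 0)
(p2 \/ ~p2) = max(0.07, 0) = 0.07
~p1: Gödel ¬ of 0.06 = 0 (operand ≠ 0)
(p2 \/ ~p1) = max(0.07, 0) = 0.07
((p2 \/ ~p2) -> (p2 \/ ~p1)): 0.07 ≤ 0.07, so result = 1
((p2 -> (p2 -> (p1 /\ p1))) \/ ((p2 \/ ~p2) -> (p2 \/ ~p1))) = max(0.06, 1) = 1
~p2: Gödel ¬ of 0.07 = 0 (operand ≠ 0)
~~p2: Gödel ¬ of 0 = 1 (operand is 0)
(((p2 -> (p2 -> (p1 /\ p1))) \/ ((p2 \/ ~p2) -> (p2 \/ ~p1))) /\ ~~p2) = min(1, 1) = 1
~p2: Gödel ¬ of 0.07 = 0 (operand ≠ 0)
(p2 \/ p1) = max(0.07, 0.06) = 0.07
((p2 \/ p1) -> p1): 0.07 > 0.06, so result = 0.06
~p1: Gödel ¬ of 0.06 = 0 (operand ≠ 0)
(~p1 -> p2): 0 ≤ 0.07, so result = 1
(((p2 \/ p1) -> p1) /\ (~p1 -> p2)) = min(0.06, 1) = 0.06
(~p2 \/ (((p2 \/ p1) -> p1) /\ (~p1 -> p2))) = max(0, 0.06) = 0.06
((((p2 -> (p2 -> (p1 /\ p1))) \/ ((p2 \/ ~p2) -> (p2 \/ ~p1))) /\ ~~p2) /\ (~p2 \/ (((p2 \/ p1) -> p1) /\ (~p1 -> p2)))) = min(1, 0.06) = 0.06
(p1 /\ ((((p2 -> (p2 -> (p1 /\ p1))) \/ ((p2 \/ ~p2) -> (p2 \/ ~p1))) /\ ~~p2) /\ (~p2 \/ (((p2 \/ p1) -> p1) /\ (~p1 -> p2))))) = min(0.06, 0.06) = 0.06

0.06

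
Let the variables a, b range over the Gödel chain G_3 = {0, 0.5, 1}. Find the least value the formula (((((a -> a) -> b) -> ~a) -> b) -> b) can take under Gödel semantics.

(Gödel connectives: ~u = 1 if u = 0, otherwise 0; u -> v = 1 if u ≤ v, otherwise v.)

0.50

The minimum is attained at a = 0.5, b = 0.5:
  (a -> a): 0.5 ≤ 0.5, so result = 1
  ((a -> a) -> b): 1 > 0.5, so result = 0.5
  ~a: Gödel ¬ of 0.5 = 0 (operand ≠ 0)
  (((a -> a) -> b) -> ~a): 0.5 > 0, so result = 0
  ((((a -> a) -> b) -> ~a) -> b): 0 ≤ 0.5, so result = 1
  (((((a -> a) -> b) -> ~a) -> b) -> b): 1 > 0.5, so result = 0.5
Checking all 9 assignments confirms none give a value below 0.50.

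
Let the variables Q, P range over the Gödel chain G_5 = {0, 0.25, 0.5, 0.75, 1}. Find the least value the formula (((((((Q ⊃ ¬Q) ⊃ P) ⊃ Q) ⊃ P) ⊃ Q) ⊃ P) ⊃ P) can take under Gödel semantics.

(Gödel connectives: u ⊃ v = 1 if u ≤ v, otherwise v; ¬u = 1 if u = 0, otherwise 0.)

0.25

The minimum is attained at Q = 0, P = 0.25:
  ¬Q: Gödel ¬ of 0 = 1 (operand is 0)
  (Q ⊃ ¬Q): 0 ≤ 1, so result = 1
  ((Q ⊃ ¬Q) ⊃ P): 1 > 0.25, so result = 0.25
  (((Q ⊃ ¬Q) ⊃ P) ⊃ Q): 0.25 > 0, so result = 0
  ((((Q ⊃ ¬Q) ⊃ P) ⊃ Q) ⊃ P): 0 ≤ 0.25, so result = 1
  (((((Q ⊃ ¬Q) ⊃ P) ⊃ Q) ⊃ P) ⊃ Q): 1 > 0, so result = 0
  ((((((Q ⊃ ¬Q) ⊃ P) ⊃ Q) ⊃ P) ⊃ Q) ⊃ P): 0 ≤ 0.25, so result = 1
  (((((((Q ⊃ ¬Q) ⊃ P) ⊃ Q) ⊃ P) ⊃ Q) ⊃ P) ⊃ P): 1 > 0.25, so result = 0.25
Checking all 25 assignments confirms none give a value below 0.25.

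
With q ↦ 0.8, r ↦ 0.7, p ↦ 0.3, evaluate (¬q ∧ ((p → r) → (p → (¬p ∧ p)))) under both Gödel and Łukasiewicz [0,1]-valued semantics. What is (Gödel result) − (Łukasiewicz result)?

-0.20

Gödel evaluation:
  ¬q: Gödel ¬ of 0.8 = 0 (operand ≠ 0)
  (p → r): 0.3 ≤ 0.7, so result = 1
  ¬p: Gödel ¬ of 0.3 = 0 (operand ≠ 0)
  (¬p ∧ p) = min(0, 0.3) = 0
  (p → (¬p ∧ p)): 0.3 > 0, so result = 0
  ((p → r) → (p → (¬p ∧ p))): 1 > 0, so result = 0
  (¬q ∧ ((p → r) → (p → (¬p ∧ p)))) = min(0, 0) = 0
  Gödel value = 0
Łukasiewicz evaluation:
  ¬q: Łukasiewicz ¬ gives 1 − 0.8 = 0.2
  (p → r): min(1, 1 − 0.3 + 0.7) = 1
  ¬p: Łukasiewicz ¬ gives 1 − 0.3 = 0.7
  (¬p ∧ p) = min(0.7, 0.3) = 0.3
  (p → (¬p ∧ p)): min(1, 1 − 0.3 + 0.3) = 1
  ((p → r) → (p → (¬p ∧ p))): min(1, 1 − 1 + 1) = 1
  (¬q ∧ ((p → r) → (p → (¬p ∧ p)))) = min(0.2, 1) = 0.2
  Łukasiewicz value = 0.2
Difference: 0 − 0.2 = -0.20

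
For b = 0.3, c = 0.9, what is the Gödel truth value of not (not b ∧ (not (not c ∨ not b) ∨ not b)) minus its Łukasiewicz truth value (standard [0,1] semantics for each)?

Gödel evaluation:
  not b: Gödel ¬ of 0.3 = 0 (operand ≠ 0)
  not c: Gödel ¬ of 0.9 = 0 (operand ≠ 0)
  not b: Gödel ¬ of 0.3 = 0 (operand ≠ 0)
  (not c ∨ not b) = max(0, 0) = 0
  not (not c ∨ not b): Gödel ¬ of 0 = 1 (operand is 0)
  not b: Gödel ¬ of 0.3 = 0 (operand ≠ 0)
  (not (not c ∨ not b) ∨ not b) = max(1, 0) = 1
  (not b ∧ (not (not c ∨ not b) ∨ not b)) = min(0, 1) = 0
  not (not b ∧ (not (not c ∨ not b) ∨ not b)): Gödel ¬ of 0 = 1 (operand is 0)
  Gödel value = 1
Łukasiewicz evaluation:
  not b: Łukasiewicz ¬ gives 1 − 0.3 = 0.7
  not c: Łukasiewicz ¬ gives 1 − 0.9 = 0.1
  not b: Łukasiewicz ¬ gives 1 − 0.3 = 0.7
  (not c ∨ not b) = max(0.1, 0.7) = 0.7
  not (not c ∨ not b): Łukasiewicz ¬ gives 1 − 0.7 = 0.3
  not b: Łukasiewicz ¬ gives 1 − 0.3 = 0.7
  (not (not c ∨ not b) ∨ not b) = max(0.3, 0.7) = 0.7
  (not b ∧ (not (not c ∨ not b) ∨ not b)) = min(0.7, 0.7) = 0.7
  not (not b ∧ (not (not c ∨ not b) ∨ not b)): Łukasiewicz ¬ gives 1 − 0.7 = 0.3
  Łukasiewicz value = 0.3
Difference: 1 − 0.3 = 0.70

0.70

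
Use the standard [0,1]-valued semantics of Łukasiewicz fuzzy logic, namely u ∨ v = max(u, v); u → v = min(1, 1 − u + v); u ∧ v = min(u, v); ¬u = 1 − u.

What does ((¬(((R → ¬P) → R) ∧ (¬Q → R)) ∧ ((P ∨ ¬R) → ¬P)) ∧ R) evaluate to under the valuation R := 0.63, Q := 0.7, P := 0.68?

¬P: Łukasiewicz ¬ gives 1 − 0.68 = 0.32
(R → ¬P): min(1, 1 − 0.63 + 0.32) = 0.69
((R → ¬P) → R): min(1, 1 − 0.69 + 0.63) = 0.94
¬Q: Łukasiewicz ¬ gives 1 − 0.7 = 0.3
(¬Q → R): min(1, 1 − 0.3 + 0.63) = 1
(((R → ¬P) → R) ∧ (¬Q → R)) = min(0.94, 1) = 0.94
¬(((R → ¬P) → R) ∧ (¬Q → R)): Łukasiewicz ¬ gives 1 − 0.94 = 0.06
¬R: Łukasiewicz ¬ gives 1 − 0.63 = 0.37
(P ∨ ¬R) = max(0.68, 0.37) = 0.68
¬P: Łukasiewicz ¬ gives 1 − 0.68 = 0.32
((P ∨ ¬R) → ¬P): min(1, 1 − 0.68 + 0.32) = 0.64
(¬(((R → ¬P) → R) ∧ (¬Q → R)) ∧ ((P ∨ ¬R) → ¬P)) = min(0.06, 0.64) = 0.06
((¬(((R → ¬P) → R) ∧ (¬Q → R)) ∧ ((P ∨ ¬R) → ¬P)) ∧ R) = min(0.06, 0.63) = 0.06

0.06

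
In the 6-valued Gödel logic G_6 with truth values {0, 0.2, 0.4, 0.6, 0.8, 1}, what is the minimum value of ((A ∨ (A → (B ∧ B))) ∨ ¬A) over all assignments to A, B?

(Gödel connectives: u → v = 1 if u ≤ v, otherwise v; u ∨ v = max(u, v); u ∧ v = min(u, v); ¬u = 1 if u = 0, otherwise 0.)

0.20

The minimum is attained at A = 0.2, B = 0:
  (B ∧ B) = min(0, 0) = 0
  (A → (B ∧ B)): 0.2 > 0, so result = 0
  (A ∨ (A → (B ∧ B))) = max(0.2, 0) = 0.2
  ¬A: Gödel ¬ of 0.2 = 0 (operand ≠ 0)
  ((A ∨ (A → (B ∧ B))) ∨ ¬A) = max(0.2, 0) = 0.2
Checking all 36 assignments confirms none give a value below 0.20.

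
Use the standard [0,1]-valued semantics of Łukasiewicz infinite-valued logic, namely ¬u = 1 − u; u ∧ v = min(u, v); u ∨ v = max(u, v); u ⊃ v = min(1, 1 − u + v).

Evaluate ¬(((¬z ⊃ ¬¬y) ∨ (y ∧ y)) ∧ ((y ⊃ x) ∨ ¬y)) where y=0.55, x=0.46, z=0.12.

0.33

¬z: Łukasiewicz ¬ gives 1 − 0.12 = 0.88
¬y: Łukasiewicz ¬ gives 1 − 0.55 = 0.45
¬¬y: Łukasiewicz ¬ gives 1 − 0.45 = 0.55
(¬z ⊃ ¬¬y): min(1, 1 − 0.88 + 0.55) = 0.67
(y ∧ y) = min(0.55, 0.55) = 0.55
((¬z ⊃ ¬¬y) ∨ (y ∧ y)) = max(0.67, 0.55) = 0.67
(y ⊃ x): min(1, 1 − 0.55 + 0.46) = 0.91
¬y: Łukasiewicz ¬ gives 1 − 0.55 = 0.45
((y ⊃ x) ∨ ¬y) = max(0.91, 0.45) = 0.91
(((¬z ⊃ ¬¬y) ∨ (y ∧ y)) ∧ ((y ⊃ x) ∨ ¬y)) = min(0.67, 0.91) = 0.67
¬(((¬z ⊃ ¬¬y) ∨ (y ∧ y)) ∧ ((y ⊃ x) ∨ ¬y)): Łukasiewicz ¬ gives 1 − 0.67 = 0.33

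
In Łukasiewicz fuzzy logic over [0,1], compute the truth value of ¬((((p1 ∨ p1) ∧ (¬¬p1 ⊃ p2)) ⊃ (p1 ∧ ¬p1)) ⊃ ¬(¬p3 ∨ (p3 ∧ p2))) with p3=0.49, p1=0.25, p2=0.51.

0.51

(p1 ∨ p1) = max(0.25, 0.25) = 0.25
¬p1: Łukasiewicz ¬ gives 1 − 0.25 = 0.75
¬¬p1: Łukasiewicz ¬ gives 1 − 0.75 = 0.25
(¬¬p1 ⊃ p2): min(1, 1 − 0.25 + 0.51) = 1
((p1 ∨ p1) ∧ (¬¬p1 ⊃ p2)) = min(0.25, 1) = 0.25
¬p1: Łukasiewicz ¬ gives 1 − 0.25 = 0.75
(p1 ∧ ¬p1) = min(0.25, 0.75) = 0.25
(((p1 ∨ p1) ∧ (¬¬p1 ⊃ p2)) ⊃ (p1 ∧ ¬p1)): min(1, 1 − 0.25 + 0.25) = 1
¬p3: Łukasiewicz ¬ gives 1 − 0.49 = 0.51
(p3 ∧ p2) = min(0.49, 0.51) = 0.49
(¬p3 ∨ (p3 ∧ p2)) = max(0.51, 0.49) = 0.51
¬(¬p3 ∨ (p3 ∧ p2)): Łukasiewicz ¬ gives 1 − 0.51 = 0.49
((((p1 ∨ p1) ∧ (¬¬p1 ⊃ p2)) ⊃ (p1 ∧ ¬p1)) ⊃ ¬(¬p3 ∨ (p3 ∧ p2))): min(1, 1 − 1 + 0.49) = 0.49
¬((((p1 ∨ p1) ∧ (¬¬p1 ⊃ p2)) ⊃ (p1 ∧ ¬p1)) ⊃ ¬(¬p3 ∨ (p3 ∧ p2))): Łukasiewicz ¬ gives 1 − 0.49 = 0.51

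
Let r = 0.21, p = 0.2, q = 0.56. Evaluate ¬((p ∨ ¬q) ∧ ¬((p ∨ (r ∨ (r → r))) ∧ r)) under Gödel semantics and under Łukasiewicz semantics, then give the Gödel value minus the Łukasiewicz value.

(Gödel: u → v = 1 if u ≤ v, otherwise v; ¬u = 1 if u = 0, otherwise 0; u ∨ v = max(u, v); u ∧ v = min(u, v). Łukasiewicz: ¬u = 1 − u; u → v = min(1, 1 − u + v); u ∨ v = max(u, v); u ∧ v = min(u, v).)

Gödel evaluation:
  ¬q: Gödel ¬ of 0.56 = 0 (operand ≠ 0)
  (p ∨ ¬q) = max(0.2, 0) = 0.2
  (r → r): 0.21 ≤ 0.21, so result = 1
  (r ∨ (r → r)) = max(0.21, 1) = 1
  (p ∨ (r ∨ (r → r))) = max(0.2, 1) = 1
  ((p ∨ (r ∨ (r → r))) ∧ r) = min(1, 0.21) = 0.21
  ¬((p ∨ (r ∨ (r → r))) ∧ r): Gödel ¬ of 0.21 = 0 (operand ≠ 0)
  ((p ∨ ¬q) ∧ ¬((p ∨ (r ∨ (r → r))) ∧ r)) = min(0.2, 0) = 0
  ¬((p ∨ ¬q) ∧ ¬((p ∨ (r ∨ (r → r))) ∧ r)): Gödel ¬ of 0 = 1 (operand is 0)
  Gödel value = 1
Łukasiewicz evaluation:
  ¬q: Łukasiewicz ¬ gives 1 − 0.56 = 0.44
  (p ∨ ¬q) = max(0.2, 0.44) = 0.44
  (r → r): min(1, 1 − 0.21 + 0.21) = 1
  (r ∨ (r → r)) = max(0.21, 1) = 1
  (p ∨ (r ∨ (r → r))) = max(0.2, 1) = 1
  ((p ∨ (r ∨ (r → r))) ∧ r) = min(1, 0.21) = 0.21
  ¬((p ∨ (r ∨ (r → r))) ∧ r): Łukasiewicz ¬ gives 1 − 0.21 = 0.79
  ((p ∨ ¬q) ∧ ¬((p ∨ (r ∨ (r → r))) ∧ r)) = min(0.44, 0.79) = 0.44
  ¬((p ∨ ¬q) ∧ ¬((p ∨ (r ∨ (r → r))) ∧ r)): Łukasiewicz ¬ gives 1 − 0.44 = 0.56
  Łukasiewicz value = 0.56
Difference: 1 − 0.56 = 0.44

0.44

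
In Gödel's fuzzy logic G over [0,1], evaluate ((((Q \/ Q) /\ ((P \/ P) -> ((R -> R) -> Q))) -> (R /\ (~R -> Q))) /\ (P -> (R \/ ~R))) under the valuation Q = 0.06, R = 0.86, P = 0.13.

1.00

(Q \/ Q) = max(0.06, 0.06) = 0.06
(P \/ P) = max(0.13, 0.13) = 0.13
(R -> R): 0.86 ≤ 0.86, so result = 1
((R -> R) -> Q): 1 > 0.06, so result = 0.06
((P \/ P) -> ((R -> R) -> Q)): 0.13 > 0.06, so result = 0.06
((Q \/ Q) /\ ((P \/ P) -> ((R -> R) -> Q))) = min(0.06, 0.06) = 0.06
~R: Gödel ¬ of 0.86 = 0 (operand ≠ 0)
(~R -> Q): 0 ≤ 0.06, so result = 1
(R /\ (~R -> Q)) = min(0.86, 1) = 0.86
(((Q \/ Q) /\ ((P \/ P) -> ((R -> R) -> Q))) -> (R /\ (~R -> Q))): 0.06 ≤ 0.86, so result = 1
~R: Gödel ¬ of 0.86 = 0 (operand ≠ 0)
(R \/ ~R) = max(0.86, 0) = 0.86
(P -> (R \/ ~R)): 0.13 ≤ 0.86, so result = 1
((((Q \/ Q) /\ ((P \/ P) -> ((R -> R) -> Q))) -> (R /\ (~R -> Q))) /\ (P -> (R \/ ~R))) = min(1, 1) = 1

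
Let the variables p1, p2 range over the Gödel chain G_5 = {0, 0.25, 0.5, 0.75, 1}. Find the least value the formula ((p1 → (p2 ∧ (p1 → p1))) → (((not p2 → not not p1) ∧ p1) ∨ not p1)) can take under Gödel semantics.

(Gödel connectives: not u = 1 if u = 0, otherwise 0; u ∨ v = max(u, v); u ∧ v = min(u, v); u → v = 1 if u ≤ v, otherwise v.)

0.25

The minimum is attained at p1 = 0.25, p2 = 0.25:
  (p1 → p1): 0.25 ≤ 0.25, so result = 1
  (p2 ∧ (p1 → p1)) = min(0.25, 1) = 0.25
  (p1 → (p2 ∧ (p1 → p1))): 0.25 ≤ 0.25, so result = 1
  not p2: Gödel ¬ of 0.25 = 0 (operand ≠ 0)
  not p1: Gödel ¬ of 0.25 = 0 (operand ≠ 0)
  not not p1: Gödel ¬ of 0 = 1 (operand is 0)
  (not p2 → not not p1): 0 ≤ 1, so result = 1
  ((not p2 → not not p1) ∧ p1) = min(1, 0.25) = 0.25
  not p1: Gödel ¬ of 0.25 = 0 (operand ≠ 0)
  (((not p2 → not not p1) ∧ p1) ∨ not p1) = max(0.25, 0) = 0.25
  ((p1 → (p2 ∧ (p1 → p1))) → (((not p2 → not not p1) ∧ p1) ∨ not p1)): 1 > 0.25, so result = 0.25
Checking all 25 assignments confirms none give a value below 0.25.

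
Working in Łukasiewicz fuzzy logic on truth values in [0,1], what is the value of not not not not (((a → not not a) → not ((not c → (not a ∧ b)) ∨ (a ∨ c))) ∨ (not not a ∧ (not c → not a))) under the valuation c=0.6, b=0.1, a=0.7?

0.70

not a: Łukasiewicz ¬ gives 1 − 0.7 = 0.3
not not a: Łukasiewicz ¬ gives 1 − 0.3 = 0.7
(a → not not a): min(1, 1 − 0.7 + 0.7) = 1
not c: Łukasiewicz ¬ gives 1 − 0.6 = 0.4
not a: Łukasiewicz ¬ gives 1 − 0.7 = 0.3
(not a ∧ b) = min(0.3, 0.1) = 0.1
(not c → (not a ∧ b)): min(1, 1 − 0.4 + 0.1) = 0.7
(a ∨ c) = max(0.7, 0.6) = 0.7
((not c → (not a ∧ b)) ∨ (a ∨ c)) = max(0.7, 0.7) = 0.7
not ((not c → (not a ∧ b)) ∨ (a ∨ c)): Łukasiewicz ¬ gives 1 − 0.7 = 0.3
((a → not not a) → not ((not c → (not a ∧ b)) ∨ (a ∨ c))): min(1, 1 − 1 + 0.3) = 0.3
not a: Łukasiewicz ¬ gives 1 − 0.7 = 0.3
not not a: Łukasiewicz ¬ gives 1 − 0.3 = 0.7
not c: Łukasiewicz ¬ gives 1 − 0.6 = 0.4
not a: Łukasiewicz ¬ gives 1 − 0.7 = 0.3
(not c → not a): min(1, 1 − 0.4 + 0.3) = 0.9
(not not a ∧ (not c → not a)) = min(0.7, 0.9) = 0.7
(((a → not not a) → not ((not c → (not a ∧ b)) ∨ (a ∨ c))) ∨ (not not a ∧ (not c → not a))) = max(0.3, 0.7) = 0.7
not (((a → not not a) → not ((not c → (not a ∧ b)) ∨ (a ∨ c))) ∨ (not not a ∧ (not c → not a))): Łukasiewicz ¬ gives 1 − 0.7 = 0.3
not not (((a → not not a) → not ((not c → (not a ∧ b)) ∨ (a ∨ c))) ∨ (not not a ∧ (not c → not a))): Łukasiewicz ¬ gives 1 − 0.3 = 0.7
not not not (((a → not not a) → not ((not c → (not a ∧ b)) ∨ (a ∨ c))) ∨ (not not a ∧ (not c → not a))): Łukasiewicz ¬ gives 1 − 0.7 = 0.3
not not not not (((a → not not a) → not ((not c → (not a ∧ b)) ∨ (a ∨ c))) ∨ (not not a ∧ (not c → not a))): Łukasiewicz ¬ gives 1 − 0.3 = 0.7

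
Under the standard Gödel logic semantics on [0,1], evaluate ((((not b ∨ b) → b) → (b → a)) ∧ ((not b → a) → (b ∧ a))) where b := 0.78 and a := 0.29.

0.29

not b: Gödel ¬ of 0.78 = 0 (operand ≠ 0)
(not b ∨ b) = max(0, 0.78) = 0.78
((not b ∨ b) → b): 0.78 ≤ 0.78, so result = 1
(b → a): 0.78 > 0.29, so result = 0.29
(((not b ∨ b) → b) → (b → a)): 1 > 0.29, so result = 0.29
not b: Gödel ¬ of 0.78 = 0 (operand ≠ 0)
(not b → a): 0 ≤ 0.29, so result = 1
(b ∧ a) = min(0.78, 0.29) = 0.29
((not b → a) → (b ∧ a)): 1 > 0.29, so result = 0.29
((((not b ∨ b) → b) → (b → a)) ∧ ((not b → a) → (b ∧ a))) = min(0.29, 0.29) = 0.29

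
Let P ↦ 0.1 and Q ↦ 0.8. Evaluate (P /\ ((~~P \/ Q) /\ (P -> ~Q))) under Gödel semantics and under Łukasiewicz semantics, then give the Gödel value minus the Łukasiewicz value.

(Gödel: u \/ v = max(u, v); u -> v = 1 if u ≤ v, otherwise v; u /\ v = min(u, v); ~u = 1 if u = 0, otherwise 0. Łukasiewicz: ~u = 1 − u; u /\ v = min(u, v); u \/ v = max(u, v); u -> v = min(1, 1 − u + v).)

Gödel evaluation:
  ~P: Gödel ¬ of 0.1 = 0 (operand ≠ 0)
  ~~P: Gödel ¬ of 0 = 1 (operand is 0)
  (~~P \/ Q) = max(1, 0.8) = 1
  ~Q: Gödel ¬ of 0.8 = 0 (operand ≠ 0)
  (P -> ~Q): 0.1 > 0, so result = 0
  ((~~P \/ Q) /\ (P -> ~Q)) = min(1, 0) = 0
  (P /\ ((~~P \/ Q) /\ (P -> ~Q))) = min(0.1, 0) = 0
  Gödel value = 0
Łukasiewicz evaluation:
  ~P: Łukasiewicz ¬ gives 1 − 0.1 = 0.9
  ~~P: Łukasiewicz ¬ gives 1 − 0.9 = 0.1
  (~~P \/ Q) = max(0.1, 0.8) = 0.8
  ~Q: Łukasiewicz ¬ gives 1 − 0.8 = 0.2
  (P -> ~Q): min(1, 1 − 0.1 + 0.2) = 1
  ((~~P \/ Q) /\ (P -> ~Q)) = min(0.8, 1) = 0.8
  (P /\ ((~~P \/ Q) /\ (P -> ~Q))) = min(0.1, 0.8) = 0.1
  Łukasiewicz value = 0.1
Difference: 0 − 0.1 = -0.10

-0.10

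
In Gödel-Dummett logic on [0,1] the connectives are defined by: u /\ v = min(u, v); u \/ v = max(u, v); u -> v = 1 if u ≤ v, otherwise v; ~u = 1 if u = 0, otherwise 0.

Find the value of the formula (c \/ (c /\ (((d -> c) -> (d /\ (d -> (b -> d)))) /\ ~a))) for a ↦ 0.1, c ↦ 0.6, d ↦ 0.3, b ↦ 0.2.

0.60

(d -> c): 0.3 ≤ 0.6, so result = 1
(b -> d): 0.2 ≤ 0.3, so result = 1
(d -> (b -> d)): 0.3 ≤ 1, so result = 1
(d /\ (d -> (b -> d))) = min(0.3, 1) = 0.3
((d -> c) -> (d /\ (d -> (b -> d)))): 1 > 0.3, so result = 0.3
~a: Gödel ¬ of 0.1 = 0 (operand ≠ 0)
(((d -> c) -> (d /\ (d -> (b -> d)))) /\ ~a) = min(0.3, 0) = 0
(c /\ (((d -> c) -> (d /\ (d -> (b -> d)))) /\ ~a)) = min(0.6, 0) = 0
(c \/ (c /\ (((d -> c) -> (d /\ (d -> (b -> d)))) /\ ~a))) = max(0.6, 0) = 0.6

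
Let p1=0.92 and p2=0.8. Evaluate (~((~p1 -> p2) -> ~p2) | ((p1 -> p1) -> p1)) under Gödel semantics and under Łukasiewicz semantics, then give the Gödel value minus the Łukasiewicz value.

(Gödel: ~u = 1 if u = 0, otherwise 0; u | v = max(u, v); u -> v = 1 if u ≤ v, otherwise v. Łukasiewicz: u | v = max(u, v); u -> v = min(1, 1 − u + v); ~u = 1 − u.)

Gödel evaluation:
  ~p1: Gödel ¬ of 0.92 = 0 (operand ≠ 0)
  (~p1 -> p2): 0 ≤ 0.8, so result = 1
  ~p2: Gödel ¬ of 0.8 = 0 (operand ≠ 0)
  ((~p1 -> p2) -> ~p2): 1 > 0, so result = 0
  ~((~p1 -> p2) -> ~p2): Gödel ¬ of 0 = 1 (operand is 0)
  (p1 -> p1): 0.92 ≤ 0.92, so result = 1
  ((p1 -> p1) -> p1): 1 > 0.92, so result = 0.92
  (~((~p1 -> p2) -> ~p2) | ((p1 -> p1) -> p1)) = max(1, 0.92) = 1
  Gödel value = 1
Łukasiewicz evaluation:
  ~p1: Łukasiewicz ¬ gives 1 − 0.92 = 0.08
  (~p1 -> p2): min(1, 1 − 0.08 + 0.8) = 1
  ~p2: Łukasiewicz ¬ gives 1 − 0.8 = 0.2
  ((~p1 -> p2) -> ~p2): min(1, 1 − 1 + 0.2) = 0.2
  ~((~p1 -> p2) -> ~p2): Łukasiewicz ¬ gives 1 − 0.2 = 0.8
  (p1 -> p1): min(1, 1 − 0.92 + 0.92) = 1
  ((p1 -> p1) -> p1): min(1, 1 − 1 + 0.92) = 0.92
  (~((~p1 -> p2) -> ~p2) | ((p1 -> p1) -> p1)) = max(0.8, 0.92) = 0.92
  Łukasiewicz value = 0.92
Difference: 1 − 0.92 = 0.08

0.08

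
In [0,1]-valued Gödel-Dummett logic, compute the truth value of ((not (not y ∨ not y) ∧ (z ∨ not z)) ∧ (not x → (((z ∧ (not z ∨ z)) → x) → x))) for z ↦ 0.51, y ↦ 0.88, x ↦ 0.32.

0.51

not y: Gödel ¬ of 0.88 = 0 (operand ≠ 0)
not y: Gödel ¬ of 0.88 = 0 (operand ≠ 0)
(not y ∨ not y) = max(0, 0) = 0
not (not y ∨ not y): Gödel ¬ of 0 = 1 (operand is 0)
not z: Gödel ¬ of 0.51 = 0 (operand ≠ 0)
(z ∨ not z) = max(0.51, 0) = 0.51
(not (not y ∨ not y) ∧ (z ∨ not z)) = min(1, 0.51) = 0.51
not x: Gödel ¬ of 0.32 = 0 (operand ≠ 0)
not z: Gödel ¬ of 0.51 = 0 (operand ≠ 0)
(not z ∨ z) = max(0, 0.51) = 0.51
(z ∧ (not z ∨ z)) = min(0.51, 0.51) = 0.51
((z ∧ (not z ∨ z)) → x): 0.51 > 0.32, so result = 0.32
(((z ∧ (not z ∨ z)) → x) → x): 0.32 ≤ 0.32, so result = 1
(not x → (((z ∧ (not z ∨ z)) → x) → x)): 0 ≤ 1, so result = 1
((not (not y ∨ not y) ∧ (z ∨ not z)) ∧ (not x → (((z ∧ (not z ∨ z)) → x) → x))) = min(0.51, 1) = 0.51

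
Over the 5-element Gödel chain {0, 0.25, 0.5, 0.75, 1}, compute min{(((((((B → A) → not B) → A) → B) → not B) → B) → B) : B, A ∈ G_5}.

The minimum is attained at B = 0.25, A = 0:
  (B → A): 0.25 > 0, so result = 0
  not B: Gödel ¬ of 0.25 = 0 (operand ≠ 0)
  ((B → A) → not B): 0 ≤ 0, so result = 1
  (((B → A) → not B) → A): 1 > 0, so result = 0
  ((((B → A) → not B) → A) → B): 0 ≤ 0.25, so result = 1
  not B: Gödel ¬ of 0.25 = 0 (operand ≠ 0)
  (((((B → A) → not B) → A) → B) → not B): 1 > 0, so result = 0
  ((((((B → A) → not B) → A) → B) → not B) → B): 0 ≤ 0.25, so result = 1
  (((((((B → A) → not B) → A) → B) → not B) → B) → B): 1 > 0.25, so result = 0.25
Checking all 25 assignments confirms none give a value below 0.25.

0.25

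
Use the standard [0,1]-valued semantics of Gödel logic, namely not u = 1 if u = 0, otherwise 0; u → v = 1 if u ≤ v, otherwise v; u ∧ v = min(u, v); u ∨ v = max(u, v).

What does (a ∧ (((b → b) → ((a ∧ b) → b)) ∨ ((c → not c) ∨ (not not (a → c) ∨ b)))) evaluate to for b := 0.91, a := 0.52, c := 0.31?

(b → b): 0.91 ≤ 0.91, so result = 1
(a ∧ b) = min(0.52, 0.91) = 0.52
((a ∧ b) → b): 0.52 ≤ 0.91, so result = 1
((b → b) → ((a ∧ b) → b)): 1 ≤ 1, so result = 1
not c: Gödel ¬ of 0.31 = 0 (operand ≠ 0)
(c → not c): 0.31 > 0, so result = 0
(a → c): 0.52 > 0.31, so result = 0.31
not (a → c): Gödel ¬ of 0.31 = 0 (operand ≠ 0)
not not (a → c): Gödel ¬ of 0 = 1 (operand is 0)
(not not (a → c) ∨ b) = max(1, 0.91) = 1
((c → not c) ∨ (not not (a → c) ∨ b)) = max(0, 1) = 1
(((b → b) → ((a ∧ b) → b)) ∨ ((c → not c) ∨ (not not (a → c) ∨ b))) = max(1, 1) = 1
(a ∧ (((b → b) → ((a ∧ b) → b)) ∨ ((c → not c) ∨ (not not (a → c) ∨ b)))) = min(0.52, 1) = 0.52

0.52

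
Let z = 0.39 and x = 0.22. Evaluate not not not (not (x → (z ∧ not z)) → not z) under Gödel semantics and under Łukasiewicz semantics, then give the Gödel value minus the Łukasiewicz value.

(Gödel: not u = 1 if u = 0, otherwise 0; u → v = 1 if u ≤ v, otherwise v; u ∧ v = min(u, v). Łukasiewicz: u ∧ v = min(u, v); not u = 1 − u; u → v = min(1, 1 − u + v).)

1.00

Gödel evaluation:
  not z: Gödel ¬ of 0.39 = 0 (operand ≠ 0)
  (z ∧ not z) = min(0.39, 0) = 0
  (x → (z ∧ not z)): 0.22 > 0, so result = 0
  not (x → (z ∧ not z)): Gödel ¬ of 0 = 1 (operand is 0)
  not z: Gödel ¬ of 0.39 = 0 (operand ≠ 0)
  (not (x → (z ∧ not z)) → not z): 1 > 0, so result = 0
  not (not (x → (z ∧ not z)) → not z): Gödel ¬ of 0 = 1 (operand is 0)
  not not (not (x → (z ∧ not z)) → not z): Gödel ¬ of 1 = 0 (operand ≠ 0)
  not not not (not (x → (z ∧ not z)) → not z): Gödel ¬ of 0 = 1 (operand is 0)
  Gödel value = 1
Łukasiewicz evaluation:
  not z: Łukasiewicz ¬ gives 1 − 0.39 = 0.61
  (z ∧ not z) = min(0.39, 0.61) = 0.39
  (x → (z ∧ not z)): min(1, 1 − 0.22 + 0.39) = 1
  not (x → (z ∧ not z)): Łukasiewicz ¬ gives 1 − 1 = 0
  not z: Łukasiewicz ¬ gives 1 − 0.39 = 0.61
  (not (x → (z ∧ not z)) → not z): min(1, 1 − 0 + 0.61) = 1
  not (not (x → (z ∧ not z)) → not z): Łukasiewicz ¬ gives 1 − 1 = 0
  not not (not (x → (z ∧ not z)) → not z): Łukasiewicz ¬ gives 1 − 0 = 1
  not not not (not (x → (z ∧ not z)) → not z): Łukasiewicz ¬ gives 1 − 1 = 0
  Łukasiewicz value = 0
Difference: 1 − 0 = 1.00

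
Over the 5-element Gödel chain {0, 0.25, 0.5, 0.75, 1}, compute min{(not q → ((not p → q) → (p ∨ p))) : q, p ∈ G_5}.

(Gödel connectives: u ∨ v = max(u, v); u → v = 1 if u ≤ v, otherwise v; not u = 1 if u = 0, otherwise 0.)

0.25

The minimum is attained at q = 0, p = 0.25:
  not q: Gödel ¬ of 0 = 1 (operand is 0)
  not p: Gödel ¬ of 0.25 = 0 (operand ≠ 0)
  (not p → q): 0 ≤ 0, so result = 1
  (p ∨ p) = max(0.25, 0.25) = 0.25
  ((not p → q) → (p ∨ p)): 1 > 0.25, so result = 0.25
  (not q → ((not p → q) → (p ∨ p))): 1 > 0.25, so result = 0.25
Checking all 25 assignments confirms none give a value below 0.25.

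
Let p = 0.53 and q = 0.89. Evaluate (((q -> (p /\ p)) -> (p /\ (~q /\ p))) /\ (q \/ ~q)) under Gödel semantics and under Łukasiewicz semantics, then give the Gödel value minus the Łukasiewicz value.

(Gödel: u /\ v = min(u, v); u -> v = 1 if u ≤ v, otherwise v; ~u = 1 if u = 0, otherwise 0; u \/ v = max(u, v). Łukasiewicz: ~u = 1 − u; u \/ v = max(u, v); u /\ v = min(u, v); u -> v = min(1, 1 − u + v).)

Gödel evaluation:
  (p /\ p) = min(0.53, 0.53) = 0.53
  (q -> (p /\ p)): 0.89 > 0.53, so result = 0.53
  ~q: Gödel ¬ of 0.89 = 0 (operand ≠ 0)
  (~q /\ p) = min(0, 0.53) = 0
  (p /\ (~q /\ p)) = min(0.53, 0) = 0
  ((q -> (p /\ p)) -> (p /\ (~q /\ p))): 0.53 > 0, so result = 0
  ~q: Gödel ¬ of 0.89 = 0 (operand ≠ 0)
  (q \/ ~q) = max(0.89, 0) = 0.89
  (((q -> (p /\ p)) -> (p /\ (~q /\ p))) /\ (q \/ ~q)) = min(0, 0.89) = 0
  Gödel value = 0
Łukasiewicz evaluation:
  (p /\ p) = min(0.53, 0.53) = 0.53
  (q -> (p /\ p)): min(1, 1 − 0.89 + 0.53) = 0.64
  ~q: Łukasiewicz ¬ gives 1 − 0.89 = 0.11
  (~q /\ p) = min(0.11, 0.53) = 0.11
  (p /\ (~q /\ p)) = min(0.53, 0.11) = 0.11
  ((q -> (p /\ p)) -> (p /\ (~q /\ p))): min(1, 1 − 0.64 + 0.11) = 0.47
  ~q: Łukasiewicz ¬ gives 1 − 0.89 = 0.11
  (q \/ ~q) = max(0.89, 0.11) = 0.89
  (((q -> (p /\ p)) -> (p /\ (~q /\ p))) /\ (q \/ ~q)) = min(0.47, 0.89) = 0.47
  Łukasiewicz value = 0.47
Difference: 0 − 0.47 = -0.47

-0.47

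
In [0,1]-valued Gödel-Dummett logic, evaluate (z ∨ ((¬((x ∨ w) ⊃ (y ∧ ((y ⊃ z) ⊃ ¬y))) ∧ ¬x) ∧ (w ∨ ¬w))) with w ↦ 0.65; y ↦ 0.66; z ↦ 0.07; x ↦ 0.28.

(x ∨ w) = max(0.28, 0.65) = 0.65
(y ⊃ z): 0.66 > 0.07, so result = 0.07
¬y: Gödel ¬ of 0.66 = 0 (operand ≠ 0)
((y ⊃ z) ⊃ ¬y): 0.07 > 0, so result = 0
(y ∧ ((y ⊃ z) ⊃ ¬y)) = min(0.66, 0) = 0
((x ∨ w) ⊃ (y ∧ ((y ⊃ z) ⊃ ¬y))): 0.65 > 0, so result = 0
¬((x ∨ w) ⊃ (y ∧ ((y ⊃ z) ⊃ ¬y))): Gödel ¬ of 0 = 1 (operand is 0)
¬x: Gödel ¬ of 0.28 = 0 (operand ≠ 0)
(¬((x ∨ w) ⊃ (y ∧ ((y ⊃ z) ⊃ ¬y))) ∧ ¬x) = min(1, 0) = 0
¬w: Gödel ¬ of 0.65 = 0 (operand ≠ 0)
(w ∨ ¬w) = max(0.65, 0) = 0.65
((¬((x ∨ w) ⊃ (y ∧ ((y ⊃ z) ⊃ ¬y))) ∧ ¬x) ∧ (w ∨ ¬w)) = min(0, 0.65) = 0
(z ∨ ((¬((x ∨ w) ⊃ (y ∧ ((y ⊃ z) ⊃ ¬y))) ∧ ¬x) ∧ (w ∨ ¬w))) = max(0.07, 0) = 0.07

0.07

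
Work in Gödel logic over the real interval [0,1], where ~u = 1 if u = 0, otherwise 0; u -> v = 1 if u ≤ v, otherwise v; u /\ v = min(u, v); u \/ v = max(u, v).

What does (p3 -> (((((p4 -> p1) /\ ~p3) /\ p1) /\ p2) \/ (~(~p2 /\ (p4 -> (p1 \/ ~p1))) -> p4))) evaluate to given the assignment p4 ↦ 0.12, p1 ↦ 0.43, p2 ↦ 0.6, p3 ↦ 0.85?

(p4 -> p1): 0.12 ≤ 0.43, so result = 1
~p3: Gödel ¬ of 0.85 = 0 (operand ≠ 0)
((p4 -> p1) /\ ~p3) = min(1, 0) = 0
(((p4 -> p1) /\ ~p3) /\ p1) = min(0, 0.43) = 0
((((p4 -> p1) /\ ~p3) /\ p1) /\ p2) = min(0, 0.6) = 0
~p2: Gödel ¬ of 0.6 = 0 (operand ≠ 0)
~p1: Gödel ¬ of 0.43 = 0 (operand ≠ 0)
(p1 \/ ~p1) = max(0.43, 0) = 0.43
(p4 -> (p1 \/ ~p1)): 0.12 ≤ 0.43, so result = 1
(~p2 /\ (p4 -> (p1 \/ ~p1))) = min(0, 1) = 0
~(~p2 /\ (p4 -> (p1 \/ ~p1))): Gödel ¬ of 0 = 1 (operand is 0)
(~(~p2 /\ (p4 -> (p1 \/ ~p1))) -> p4): 1 > 0.12, so result = 0.12
(((((p4 -> p1) /\ ~p3) /\ p1) /\ p2) \/ (~(~p2 /\ (p4 -> (p1 \/ ~p1))) -> p4)) = max(0, 0.12) = 0.12
(p3 -> (((((p4 -> p1) /\ ~p3) /\ p1) /\ p2) \/ (~(~p2 /\ (p4 -> (p1 \/ ~p1))) -> p4))): 0.85 > 0.12, so result = 0.12

0.12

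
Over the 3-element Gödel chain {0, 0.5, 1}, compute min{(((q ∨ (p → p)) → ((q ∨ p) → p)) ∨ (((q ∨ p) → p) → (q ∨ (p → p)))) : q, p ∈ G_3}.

1.00

Every assignment gives 1. For instance at q = 0, p = 0:
  (p → p): 0 ≤ 0, so result = 1
  (q ∨ (p → p)) = max(0, 1) = 1
  (q ∨ p) = max(0, 0) = 0
  ((q ∨ p) → p): 0 ≤ 0, so result = 1
  ((q ∨ (p → p)) → ((q ∨ p) → p)): 1 ≤ 1, so result = 1
  (q ∨ p) = max(0, 0) = 0
  ((q ∨ p) → p): 0 ≤ 0, so result = 1
  (p → p): 0 ≤ 0, so result = 1
  (q ∨ (p → p)) = max(0, 1) = 1
  (((q ∨ p) → p) → (q ∨ (p → p))): 1 ≤ 1, so result = 1
  (((q ∨ (p → p)) → ((q ∨ p) → p)) ∨ (((q ∨ p) → p) → (q ∨ (p → p)))) = max(1, 1) = 1
All 9 assignments give value 1 — the formula is a G_3-tautology.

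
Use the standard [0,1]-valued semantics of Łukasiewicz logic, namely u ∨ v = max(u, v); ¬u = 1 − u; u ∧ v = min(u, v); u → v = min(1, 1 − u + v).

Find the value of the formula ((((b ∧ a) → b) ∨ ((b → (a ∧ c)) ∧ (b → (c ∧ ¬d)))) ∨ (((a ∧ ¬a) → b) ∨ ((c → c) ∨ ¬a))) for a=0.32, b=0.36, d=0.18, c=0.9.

(b ∧ a) = min(0.36, 0.32) = 0.32
((b ∧ a) → b): min(1, 1 − 0.32 + 0.36) = 1
(a ∧ c) = min(0.32, 0.9) = 0.32
(b → (a ∧ c)): min(1, 1 − 0.36 + 0.32) = 0.96
¬d: Łukasiewicz ¬ gives 1 − 0.18 = 0.82
(c ∧ ¬d) = min(0.9, 0.82) = 0.82
(b → (c ∧ ¬d)): min(1, 1 − 0.36 + 0.82) = 1
((b → (a ∧ c)) ∧ (b → (c ∧ ¬d))) = min(0.96, 1) = 0.96
(((b ∧ a) → b) ∨ ((b → (a ∧ c)) ∧ (b → (c ∧ ¬d)))) = max(1, 0.96) = 1
¬a: Łukasiewicz ¬ gives 1 − 0.32 = 0.68
(a ∧ ¬a) = min(0.32, 0.68) = 0.32
((a ∧ ¬a) → b): min(1, 1 − 0.32 + 0.36) = 1
(c → c): min(1, 1 − 0.9 + 0.9) = 1
¬a: Łukasiewicz ¬ gives 1 − 0.32 = 0.68
((c → c) ∨ ¬a) = max(1, 0.68) = 1
(((a ∧ ¬a) → b) ∨ ((c → c) ∨ ¬a)) = max(1, 1) = 1
((((b ∧ a) → b) ∨ ((b → (a ∧ c)) ∧ (b → (c ∧ ¬d)))) ∨ (((a ∧ ¬a) → b) ∨ ((c → c) ∨ ¬a))) = max(1, 1) = 1

1.00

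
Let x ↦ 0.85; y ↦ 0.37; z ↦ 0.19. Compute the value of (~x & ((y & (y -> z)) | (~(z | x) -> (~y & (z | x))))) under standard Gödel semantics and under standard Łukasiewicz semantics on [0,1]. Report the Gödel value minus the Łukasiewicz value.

-0.15

Gödel evaluation:
  ~x: Gödel ¬ of 0.85 = 0 (operand ≠ 0)
  (y -> z): 0.37 > 0.19, so result = 0.19
  (y & (y -> z)) = min(0.37, 0.19) = 0.19
  (z | x) = max(0.19, 0.85) = 0.85
  ~(z | x): Gödel ¬ of 0.85 = 0 (operand ≠ 0)
  ~y: Gödel ¬ of 0.37 = 0 (operand ≠ 0)
  (z | x) = max(0.19, 0.85) = 0.85
  (~y & (z | x)) = min(0, 0.85) = 0
  (~(z | x) -> (~y & (z | x))): 0 ≤ 0, so result = 1
  ((y & (y -> z)) | (~(z | x) -> (~y & (z | x)))) = max(0.19, 1) = 1
  (~x & ((y & (y -> z)) | (~(z | x) -> (~y & (z | x))))) = min(0, 1) = 0
  Gödel value = 0
Łukasiewicz evaluation:
  ~x: Łukasiewicz ¬ gives 1 − 0.85 = 0.15
  (y -> z): min(1, 1 − 0.37 + 0.19) = 0.82
  (y & (y -> z)) = min(0.37, 0.82) = 0.37
  (z | x) = max(0.19, 0.85) = 0.85
  ~(z | x): Łukasiewicz ¬ gives 1 − 0.85 = 0.15
  ~y: Łukasiewicz ¬ gives 1 − 0.37 = 0.63
  (z | x) = max(0.19, 0.85) = 0.85
  (~y & (z | x)) = min(0.63, 0.85) = 0.63
  (~(z | x) -> (~y & (z | x))): min(1, 1 − 0.15 + 0.63) = 1
  ((y & (y -> z)) | (~(z | x) -> (~y & (z | x)))) = max(0.37, 1) = 1
  (~x & ((y & (y -> z)) | (~(z | x) -> (~y & (z | x))))) = min(0.15, 1) = 0.15
  Łukasiewicz value = 0.15
Difference: 0 − 0.15 = -0.15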